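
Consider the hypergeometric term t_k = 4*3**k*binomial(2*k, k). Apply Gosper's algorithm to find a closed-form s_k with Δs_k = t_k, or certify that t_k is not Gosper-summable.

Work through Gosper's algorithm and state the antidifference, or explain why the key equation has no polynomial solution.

none — t_k is not Gosper-summable

Step 1: r(k) = 6*(2*k + 1)/(k + 1).
A = 12*k + 6, B = k + 1, C = 1.
Need (12*k + 6)·f(k+1) − (k)·f(k) = 1.
d = -1 from the (1,1,0) case.
Bound -1 < 0, so the key equation has no polynomial solution.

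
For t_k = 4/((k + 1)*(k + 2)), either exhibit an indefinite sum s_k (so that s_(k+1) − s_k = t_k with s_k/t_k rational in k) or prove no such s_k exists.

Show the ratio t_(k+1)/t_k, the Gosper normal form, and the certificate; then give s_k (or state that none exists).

The ratio is (k + 1)/(k + 3).
Factor: A=k + 1; B=k + 3; C=1.
Need (k + 1)·f(k+1) − (k + 2)·f(k) = 1.
From deg A=1, deg B=1, deg C=0: d=1.
Match coefficients ⇒ f(k) = k.
R(k) = B(k−1)·f(k)/C(k) = k*(k + 2); s_k = R·t_k = 4*k/(k + 1).
Verify: 4/(k**2 + 3*k + 2) matches t_k.

s_k = 4*k/(k + 1)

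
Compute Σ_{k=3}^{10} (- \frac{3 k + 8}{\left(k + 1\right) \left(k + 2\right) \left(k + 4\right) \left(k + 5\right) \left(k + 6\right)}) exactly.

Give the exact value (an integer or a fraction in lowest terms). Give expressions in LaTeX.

Σ = -83/20160

r(k) = (k + 1)*(k + 4)*(3*k + 11)/((k + 3)*(k + 7)*(3*k + 8)) after simplifying.
Gosper form: A/B · C(k+1)/C(k) with A=k + 1, B=k + 7, C=k**2 + 17*k/3 + 8.
Key eq: (k + 1)·f(k+1) = (k + 6)·f(k) + (k**2 + 17*k/3 + 8).
From deg A=1, deg B=1, deg C=2: d=5.
Match coefficients ⇒ f(k) = k*(k + 2)*(k + 3)*(k**2 + 10*k + 29)/60.
Get s_k = R·t_k = k*(-k**2 - 10*k - 29)/(20*(k**3 + 10*k**2 + 29*k + 20)) with R(k) = B(k−1)f(k)/C(k) = k*(k + 2)*(k + 6)*(k**2 + 10*k + 29)/(20*(3*k + 8)).
Δs = (-3*k - 8)/(k**5 + 18*k**4 + 121*k**3 + 372*k**2 + 508*k + 240), as required.
Σ_(k=3)^(10) t_k = s_(11) − s_(3) = -143/2880 − (-51/1120) = -83/20160.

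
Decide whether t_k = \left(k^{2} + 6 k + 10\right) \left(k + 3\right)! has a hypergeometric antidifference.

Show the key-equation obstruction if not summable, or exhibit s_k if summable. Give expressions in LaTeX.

Compute t_(k+1)/t_k: get (k + 4)*(6*k + (k + 1)**2 + 16)/(k**2 + 6*k + 10).
Take A(k)=k + 4, B(k)=1, C(k)=k**2 + 6*k + 10.
f must satisfy (k + 4)·f(k+1) − (1)·f(k) = k**2 + 6*k + 10.
deg f ≤ 1 (via 1,0,2).
Solving with deg f ≤ 1: f(k) = k + 2.
Certificate R = B(k−1)f/C = (k + 2)/(k**2 + 6*k + 10) gives s_k = (k + 2)*factorial(k + 3).
Check: Δs_k = (k**2 + 6*k + 10)*factorial(k + 3). ✓

Yes. s_k = \left(k + 2\right) \left(k + 3\right)!.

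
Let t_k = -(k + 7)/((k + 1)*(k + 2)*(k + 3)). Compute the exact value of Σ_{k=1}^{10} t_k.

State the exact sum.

Ratio r(k) = (k + 1)*(k + 8)/((k + 4)*(k + 7)).
Normal form (A,B,C) = (k + 1, k + 4, k + 7).
f must satisfy (k + 1)·f(k+1) − (k + 3)·f(k) = k + 7.
d = 2 from the (1,1,1) case.
Solving with deg f ≤ 2: f(k) = k*(2*k + 5).
So s_k = (B(k−1)f/C)·t_k = (k*(k + 3)*(2*k + 5)/(k + 7))·t_k = k*(-2*k - 5)/((k + 1)*(k + 2)).
Verify: (-k - 7)/(k**3 + 6*k**2 + 11*k + 6) matches t_k.
Telescoping: Σ = s_(11) − s_(1) = -99/52 − (-7/6) = -115/156.

Σ = -115/156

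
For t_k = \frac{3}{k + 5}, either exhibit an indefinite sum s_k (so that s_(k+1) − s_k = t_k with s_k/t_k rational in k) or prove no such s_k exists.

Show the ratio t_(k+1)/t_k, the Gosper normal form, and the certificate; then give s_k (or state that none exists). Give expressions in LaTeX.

Compute t_(k+1)/t_k: get (k + 5)/(k + 6).
Take A(k)=k + 5, B(k)=k + 6, C(k)=1.
Set up (k + 5)·f(k+1) − (k + 5)·f(k) − (1) = 0.
d = 0 from the (1,1,0) case.
Write f(k) = c0. Then LHS − RHS = -1, requiring -1 = 0: contradictory. No certificate.

no hypergeometric antidifference exists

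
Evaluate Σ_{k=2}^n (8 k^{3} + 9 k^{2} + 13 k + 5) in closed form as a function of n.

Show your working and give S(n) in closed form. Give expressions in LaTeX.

S(n) = 2 n^{4} + 7 n^{3} + 13 n^{2} + 13 n - 35

t_(k+1)/t_k = (8*k**3 + 33*k**2 + 55*k + 35)/(8*k**3 + 9*k**2 + 13*k + 5).
Gosper form: A/B · C(k+1)/C(k) with A=1, B=1, C=k**3 + 9*k**2/8 + 13*k/8 + 5/8.
Solve (1)·f(k+1) − (1)·f(k) = k**3 + 9*k**2/8 + 13*k/8 + 5/8.
Degrees (0,0,3) ⇒ d ≤ 4.
Coefficient equations give f(k) = k**2*(2*k**2 - k + 4)/8.
So s_k = (B(k−1)f/C)·t_k = (k**2*(2*k**2 - k + 4)/(8*k**3 + 9*k**2 + 13*k + 5))·t_k = k**2*(2*k**2 - k + 4).
Check: Δs_k = 8*k**3 + 9*k**2 + 13*k + 5. ✓
Telescope: S(n) = s_(n+1) − s_(2) = 2*n**4 + 7*n**3 + 13*n**2 + 13*n + 5 − (40) = 2*n**4 + 7*n**3 + 13*n**2 + 13*n - 35.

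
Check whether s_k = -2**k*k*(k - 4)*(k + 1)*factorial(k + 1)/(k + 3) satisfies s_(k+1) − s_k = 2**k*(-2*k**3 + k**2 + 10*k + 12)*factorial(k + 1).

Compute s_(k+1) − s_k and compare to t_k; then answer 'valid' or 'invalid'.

s_(k+1) = -2**(k + 1)*(k - 3)*(k + 1)*(k + 2)*factorial(k + 2)/(k + 4)
s_(k+1) − s_k = 2**k*(k + 1)*(-2*k**4 - 7*k**3 + 10*k**2 + 56*k + 72)*factorial(k + 1)/((k + 3)*(k + 4))
(s_(k+1) − s_k) − t_k = 2**(k + 1)*(2*k**4 + 5*k**3 - 14*k**2 - 38*k - 36)*factorial(k + 1)/((k + 3)*(k + 4))

Invalid: residual 2**(k + 1)*(2*k**4 + 5*k**3 - 14*k**2 - 38*k - 36)*factorial(k + 1)/((k + 3)*(k + 4)) ≠ 0.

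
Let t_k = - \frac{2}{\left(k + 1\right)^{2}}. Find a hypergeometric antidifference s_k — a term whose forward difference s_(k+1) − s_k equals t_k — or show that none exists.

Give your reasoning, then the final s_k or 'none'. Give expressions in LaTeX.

not Gosper-summable; s_k does not exist

Ratio r(k) = (k + 1)**2/(k + 2)**2.
Gosper form: A/B · C(k+1)/C(k) with A=k**2 + 2*k + 1, B=k**2 + 4*k + 4, C=1.
Set up (k**2 + 2*k + 1)·f(k+1) − (k**2 + 2*k + 1)·f(k) − (1) = 0.
Degrees (2,2,0) ⇒ d ≤ 0.
Put f(k) = c0: A·f(k+1) − B(k−1)·f(k) − C = -1; need -1 = 0 — inconsistent ⇒ no f, not summable.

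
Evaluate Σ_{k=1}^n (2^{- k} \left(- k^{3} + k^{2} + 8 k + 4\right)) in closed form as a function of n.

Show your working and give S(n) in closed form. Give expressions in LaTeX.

S(n) = 2^{- n} n \left(n^{2} + 5 n + 6\right)

t_(k+1)/t_k = (k**3/2 + k**2 - 7*k/2 - 6)/(k**3 - k**2 - 8*k - 4).
So A=1/2 and B=1, with C=k**3 - k**2 - 8*k - 4.
Need (1/2)·f(k+1) − (1)·f(k) = k**3 - k**2 - 8*k - 4.
Bound: deg f ≤ 3.
A polynomial solution: f(k) = -2*(k - 1)*(k + 1)*(k + 2).
So s_k = (B(k−1)f/C)·t_k = (-2*(k - 1)*(k + 1)/(k**2 - 3*k - 2))·t_k = 2**(1 - k)*(k**3 + 2*k**2 - k - 2).
Δs = (-k**3 + k**2 + 8*k + 4)/2**k, as required.
Evaluate: s_(n+1) = n*(n**2 + 5*n + 6)/2**n; subtract s_(1) = 0 ⇒ S(n) = n*(n**2 + 5*n + 6)/2**n.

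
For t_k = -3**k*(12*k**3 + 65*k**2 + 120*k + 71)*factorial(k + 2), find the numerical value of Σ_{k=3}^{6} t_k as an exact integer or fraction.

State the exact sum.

Compute t_(k+1)/t_k: get 3*(12*k**4 + 137*k**3 + 589*k**2 + 1126*k + 804)/(12*k**3 + 65*k**2 + 120*k + 71).
A = 3*k + 9, B = 1, C = k**3 + 65*k**2/12 + 10*k + 71/12.
Solve (3*k + 9)·f(k+1) − (1)·f(k) = k**3 + 65*k**2/12 + 10*k + 71/12.
Degrees (1,0,3) ⇒ d ≤ 2.
Coefficient equations give f(k) = (4*k**2 + 3*k + 1)/12.
R(k) = B(k−1)·f(k)/C(k) = (4*k**2 + 3*k + 1)/(12*k**3 + 65*k**2 + 120*k + 71); s_k = R·t_k = -3**k*(4*k**2 + 3*k + 1)*factorial(k + 2).
s_(k+1) − s_k = -3**k*(12*k**3 + 65*k**2 + 120*k + 71)*factorial(k + 2) = t_k.
Telescoping: Σ = s_(7) − s_(3) = -173008846080 − (-149040) = -173008697040.

Σ = -173008697040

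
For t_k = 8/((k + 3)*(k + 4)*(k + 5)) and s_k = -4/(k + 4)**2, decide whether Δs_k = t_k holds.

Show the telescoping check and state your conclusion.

s_(k+1) = -4/(k + 5)**2
s_(k+1) − s_k = -4/(k + 5)**2 + 4/(k + 4)**2
(s_(k+1) − s_k) − t_k = 4*(-3*k - 13)/(k**5 + 21*k**4 + 175*k**3 + 723*k**2 + 1480*k + 1200)

Invalid: residual 4*(-3*k - 13)/(k**5 + 21*k**4 + 175*k**3 + 723*k**2 + 1480*k + 1200) ≠ 0.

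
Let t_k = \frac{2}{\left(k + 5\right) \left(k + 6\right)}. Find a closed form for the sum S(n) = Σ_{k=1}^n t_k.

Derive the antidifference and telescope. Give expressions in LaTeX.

Step 1: r(k) = (k + 5)/(k + 7).
Gosper form: A/B · C(k+1)/C(k) with A=k + 5, B=k + 7, C=1.
Need (k + 5)·f(k+1) − (k + 6)·f(k) = 1.
deg f ≤ 1 (via 1,1,0).
Solve for f: f(k) = k/5 (degree 1 ≤ 1).
Certificate R = B(k−1)f/C = k*(k + 6)/5 gives s_k = 2*k/(5*(k + 5)).
Δs = 2/(k**2 + 11*k + 30), as required.
Σ_(k=1)^n t_k = s_(n+1) − s_(1) = (2*(n + 1)/(5*(n + 6))) − (1/15), i.e. n/(3*(n + 6)).

S(n) = \frac{n}{3 \left(n + 6\right)}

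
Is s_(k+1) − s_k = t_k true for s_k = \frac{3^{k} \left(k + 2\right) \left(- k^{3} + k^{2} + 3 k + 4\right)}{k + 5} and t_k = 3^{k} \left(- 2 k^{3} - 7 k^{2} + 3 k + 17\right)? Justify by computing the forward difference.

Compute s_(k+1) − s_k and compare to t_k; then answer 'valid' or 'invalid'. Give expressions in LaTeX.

s_(k+1) = 3**(k + 1)*(k + 3)*(3*k - (k + 1)**3 + (k + 1)**2 + 7)/(k + 6)
s_(k+1) − s_k = 3**k*(-2*k**5 - 23*k**4 - 86*k**3 - 61*k**2 + 190*k + 267)/(k**2 + 11*k + 30)
(s_(k+1) − s_k) − t_k = 3**(k + 1)*(2*k**4 + 16*k**3 + 33*k**2 - 29*k - 81)/(k**2 + 11*k + 30)

Invalid: residual \frac{3^{k + 1} \left(2 k^{4} + 16 k^{3} + 33 k^{2} - 29 k - 81\right)}{k^{2} + 11 k + 30} ≠ 0.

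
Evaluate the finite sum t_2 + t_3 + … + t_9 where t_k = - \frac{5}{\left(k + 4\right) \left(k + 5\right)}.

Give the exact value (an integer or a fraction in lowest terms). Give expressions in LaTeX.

Compute t_(k+1)/t_k: get (k + 4)/(k + 6).
Gosper form: A/B · C(k+1)/C(k) with A=k + 4, B=k + 6, C=1.
Set up (k + 4)·f(k+1) − (k + 5)·f(k) − (1) = 0.
Bound: deg f ≤ 1.
A polynomial solution: f(k) = k/4.
Get s_k = R·t_k = -5*k/(4*k + 16) with R(k) = B(k−1)f(k)/C(k) = k*(k + 5)/4.
Check: Δs_k = -5/(k**2 + 9*k + 20). ✓
Telescoping: Σ = s_(10) − s_(2) = -25/28 − (-5/12) = -10/21.

Σ = -10/21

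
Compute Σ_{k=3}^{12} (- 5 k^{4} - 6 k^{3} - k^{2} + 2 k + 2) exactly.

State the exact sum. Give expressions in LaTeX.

r(k) = (5*k**4 + 26*k**3 + 49*k**2 + 38*k + 8)/(5*k**4 + 6*k**3 + k**2 - 2*k - 2) after simplifying.
Gosper form: A/B · C(k+1)/C(k) with A=1, B=1, C=k**4 + 6*k**3/5 + k**2/5 - 2*k/5 - 2/5.
Need (1)·f(k+1) − (1)·f(k) = k**4 + 6*k**3/5 + k**2/5 - 2*k/5 - 2/5.
Bound: deg f ≤ 5.
Coefficient equations give f(k) = k*(k + 1)*(k**3 - 2*k**2 + k - 1)/5.
R(k) = B(k−1)·f(k)/C(k) = k*(k**3 - 2*k**2 + k - 1)/(5*k**3 + k**2 - 2); s_k = R·t_k = -k**5 + k**4 + k**3 + k.
s_(k+1) − s_k = -5*k**4 - 6*k**3 - k**2 + 2*k + 2 = t_k.
Evaluate s at k=13 and k=3: -340522 and -132; difference -340390.

Σ = -340390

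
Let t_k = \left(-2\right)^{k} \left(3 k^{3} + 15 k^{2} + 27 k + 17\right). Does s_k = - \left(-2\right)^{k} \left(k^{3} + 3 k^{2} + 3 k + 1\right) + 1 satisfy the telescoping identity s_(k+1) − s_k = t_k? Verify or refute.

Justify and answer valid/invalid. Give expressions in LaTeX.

Valid: the claim telescopes to t_k.

s_(k+1) = 2*(-2)**k*(3*k + (k + 1)**3 + 3*(k + 1)**2 + 4) + 1
s_(k+1) − s_k = (-2)**k*(3*k**3 + 15*k**2 + 27*k + 17)
(s_(k+1) − s_k) − t_k = 0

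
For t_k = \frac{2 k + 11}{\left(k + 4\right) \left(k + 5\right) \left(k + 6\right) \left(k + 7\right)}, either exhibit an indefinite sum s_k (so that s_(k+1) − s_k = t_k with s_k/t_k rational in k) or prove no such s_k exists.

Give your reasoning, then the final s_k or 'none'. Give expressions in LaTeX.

s_k = \frac{k \left(k + 10\right)}{24 \left(k^{2} + 10 k + 24\right)}

Step 1: r(k) = (k + 4)*(2*k + 13)/((k + 8)*(2*k + 11)).
A = k + 4, B = k + 8, C = k + 11/2.
Solve (k + 4)·f(k+1) − (k + 7)·f(k) = k + 11/2.
Bound: deg f ≤ 3.
Match coefficients ⇒ f(k) = k*(k + 5)*(k + 10)/48.
Get s_k = R·t_k = k*(k + 10)/(24*(k**2 + 10*k + 24)) with R(k) = B(k−1)f(k)/C(k) = k*(k + 5)*(k + 7)*(k + 10)/(24*(2*k + 11)).
Δs = (2*k + 11)/(k**4 + 22*k**3 + 179*k**2 + 638*k + 840), as required.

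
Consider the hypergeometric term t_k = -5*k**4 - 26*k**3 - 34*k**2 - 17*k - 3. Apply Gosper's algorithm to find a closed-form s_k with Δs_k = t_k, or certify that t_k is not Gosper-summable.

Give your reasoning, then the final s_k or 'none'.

s_k = k**2*(-k**3 - 4*k**2 + 2)

r(k) = (5*k**4 + 46*k**3 + 142*k**2 + 183*k + 85)/(5*k**4 + 26*k**3 + 34*k**2 + 17*k + 3) after simplifying.
Gosper form: A/B · C(k+1)/C(k) with A=1, B=1, C=k**4 + 26*k**3/5 + 34*k**2/5 + 17*k/5 + 3/5.
Need (1)·f(k+1) − (1)·f(k) = k**4 + 26*k**3/5 + 34*k**2/5 + 17*k/5 + 3/5.
Bound: deg f ≤ 5.
A polynomial solution: f(k) = k**2*(k**3 + 4*k**2 - 2)/5.
Then R = B(k−1)f/C = k**2*(k**3 + 4*k**2 - 2)/(5*k**4 + 26*k**3 + 34*k**2 + 17*k + 3), so s_k = R(k)·t_k = k**2*(-k**3 - 4*k**2 + 2).
Verify: -5*k**4 - 26*k**3 - 34*k**2 - 17*k - 3 matches t_k.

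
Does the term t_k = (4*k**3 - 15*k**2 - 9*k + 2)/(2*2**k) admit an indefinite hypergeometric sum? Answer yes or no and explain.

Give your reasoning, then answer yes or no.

Step 1: r(k) = (4*k**3 - 3*k**2 - 27*k - 18)/(2*(4*k**3 - 15*k**2 - 9*k + 2)).
A = 1/2, B = 1, C = k**3 - 15*k**2/4 - 9*k/4 + 1/2.
Solve (1/2)·f(k+1) − (1)·f(k) = k**3 - 15*k**2/4 - 9*k/4 + 1/2.
d = 3 from the (0,0,3) case.
Coefficient equations give f(k) = -k*(4*k**2 - 3*k - 3)/2.
Certificate R = B(k−1)f/C = -2*k*(4*k**2 - 3*k - 3)/(4*k**3 - 15*k**2 - 9*k + 2) gives s_k = k*(-4*k**2 + 3*k + 3)/2**k.
s_(k+1) − s_k = (4*k**3 - 15*k**2 - 9*k + 2)/(2*2**k) = t_k.

Yes. s_k = k*(-4*k**2 + 3*k + 3)/2**k.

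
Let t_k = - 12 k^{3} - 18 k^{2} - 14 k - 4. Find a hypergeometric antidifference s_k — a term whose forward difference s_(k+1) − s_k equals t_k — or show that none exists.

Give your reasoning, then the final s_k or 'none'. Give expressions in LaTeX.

The ratio is (6*k**3 + 27*k**2 + 43*k + 24)/(6*k**3 + 9*k**2 + 7*k + 2).
A = 1, B = 1, C = k**3 + 3*k**2/2 + 7*k/6 + 1/3.
Need (1)·f(k+1) − (1)·f(k) = k**3 + 3*k**2/2 + 7*k/6 + 1/3.
deg f ≤ 4 (via 0,0,3).
Coefficient equations give f(k) = k**2*(3*k**2 + 1)/12.
Certificate R = B(k−1)f/C = k**2*(3*k**2 + 1)/(2*(2*k + 1)*(3*k**2 + 3*k + 2)) gives s_k = -3*k**4 - k**2.
Check: Δs_k = -12*k**3 - 18*k**2 - 14*k - 4. ✓

s_k = - 3 k^{4} - k^{2}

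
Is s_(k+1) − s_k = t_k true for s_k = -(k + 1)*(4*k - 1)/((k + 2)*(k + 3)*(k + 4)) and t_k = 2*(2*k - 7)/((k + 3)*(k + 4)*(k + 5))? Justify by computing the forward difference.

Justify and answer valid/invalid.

s_(k+1) = -(k + 2)*(4*k + 3)/((k + 3)*(k + 4)*(k + 5))
s_(k+1) − s_k = (4*k**2 - 14*k - 17)/(k**4 + 14*k**3 + 71*k**2 + 154*k + 120)
(s_(k+1) − s_k) − t_k = (11 - 8*k)/(k**4 + 14*k**3 + 71*k**2 + 154*k + 120)

Invalid: residual (11 - 8*k)/(k**4 + 14*k**3 + 71*k**2 + 154*k + 120) ≠ 0.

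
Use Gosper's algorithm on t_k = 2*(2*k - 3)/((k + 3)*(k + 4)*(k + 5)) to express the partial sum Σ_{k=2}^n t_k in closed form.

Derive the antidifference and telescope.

Compute t_(k+1)/t_k: get (k + 3)*(2*k - 1)/((k + 6)*(2*k - 3)).
Take A(k)=k + 3, B(k)=k + 6, C(k)=k - 3/2.
f must satisfy (k + 3)·f(k+1) − (k + 5)·f(k) = k - 3/2.
From deg A=1, deg B=1, deg C=1: d=2.
Solve for f: f(k) = k*(k - 9)/16 (degree 2 ≤ 2).
So s_k = (B(k−1)f/C)·t_k = (k*(k - 9)*(k + 5)/(8*(2*k - 3)))·t_k = k*(k - 9)/(4*(k + 3)*(k + 4)).
s_(k+1) − s_k = 2*(2*k - 3)/(k**3 + 12*k**2 + 47*k + 60) = t_k.
Σ_(k=2)^n t_k = s_(n+1) − s_(2) = ((n**2 - 7*n - 8)/(4*(n**2 + 9*n + 20))) − (-7/60), i.e. (11*n**2 - 21*n + 10)/(30*(n**2 + 9*n + 20)).

S(n) = (11*n**2 - 21*n + 10)/(30*(n**2 + 9*n + 20))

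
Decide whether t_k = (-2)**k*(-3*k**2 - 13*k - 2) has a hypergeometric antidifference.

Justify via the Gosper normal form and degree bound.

r(k) = 2*(-3*k**2 - 19*k - 18)/(3*k**2 + 13*k + 2) after simplifying.
Gosper form: A/B · C(k+1)/C(k) with A=-2, B=1, C=k**2 + 13*k/3 + 2/3.
Solve (-2)·f(k+1) − (1)·f(k) = k**2 + 13*k/3 + 2/3.
d = 2 from the (0,0,2) case.
A polynomial solution: f(k) = -(k**2 + 3*k - 2)/3.
Then R = B(k−1)f/C = -(k**2 + 3*k - 2)/(3*k**2 + 13*k + 2), so s_k = R(k)·t_k = (-2)**k*(k**2 + 3*k - 2).
Δs = (-2)**k*(-3*k**2 - 13*k - 2), as required.

Yes. s_k = (-2)**k*(k**2 + 3*k - 2).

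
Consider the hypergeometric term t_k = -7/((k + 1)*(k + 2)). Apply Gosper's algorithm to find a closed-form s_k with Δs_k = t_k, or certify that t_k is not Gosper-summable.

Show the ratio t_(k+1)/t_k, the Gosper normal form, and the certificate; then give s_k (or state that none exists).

t_(k+1)/t_k = (k + 1)/(k + 3).
Gosper form: A/B · C(k+1)/C(k) with A=k + 1, B=k + 3, C=1.
Solve (k + 1)·f(k+1) − (k + 2)·f(k) = 1.
Bound: deg f ≤ 1.
Solving with deg f ≤ 1: f(k) = k.
Then R = B(k−1)f/C = k*(k + 2), so s_k = R(k)·t_k = -7*k/(k + 1).
Check: Δs_k = -7/(k**2 + 3*k + 2). ✓

s_k = -7*k/(k + 1)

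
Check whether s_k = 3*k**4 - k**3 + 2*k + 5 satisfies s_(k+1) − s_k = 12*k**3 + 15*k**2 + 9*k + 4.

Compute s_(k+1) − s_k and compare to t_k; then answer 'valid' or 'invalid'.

s_(k+1) = 2*k + 3*(k + 1)**4 - (k + 1)**3 + 7
s_(k+1) − s_k = 12*k**3 + 15*k**2 + 9*k + 4
(s_(k+1) − s_k) − t_k = 0

Valid — Δs_k = t_k.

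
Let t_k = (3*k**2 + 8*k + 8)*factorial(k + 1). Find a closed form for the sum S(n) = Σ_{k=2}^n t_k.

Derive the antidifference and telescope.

t_(k+1)/t_k = (k + 2)*(8*k + 3*(k + 1)**2 + 16)/(3*k**2 + 8*k + 8).
Take A(k)=k + 2, B(k)=1, C(k)=k**2 + 8*k/3 + 8/3.
Key eq: (k + 2)·f(k+1) = (1)·f(k) + (k**2 + 8*k/3 + 8/3).
Degrees (1,0,2) ⇒ d ≤ 1.
Coefficient equations give f(k) = (3*k + 2)/3.
So s_k = (B(k−1)f/C)·t_k = ((3*k + 2)/(3*k**2 + 8*k + 8))·t_k = (3*k + 2)*factorial(k + 1).
Check: Δs_k = (3*k**2 + 8*k + 8)*factorial(k + 1). ✓
Σ_(k=2)^n t_k = s_(n+1) − s_(2) = ((3*n + 5)*factorial(n + 2)) − (48), i.e. 3*n*factorial(n + 2) + 5*factorial(n + 2) - 48.

S(n) = 3*n*factorial(n + 2) + 5*factorial(n + 2) - 48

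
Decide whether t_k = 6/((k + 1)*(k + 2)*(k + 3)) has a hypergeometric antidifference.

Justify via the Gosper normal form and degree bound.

Yes. s_k = 3*k*(k + 3)/(2*(k + 1)*(k + 2)).

Compute t_(k+1)/t_k: get (k + 1)/(k + 4).
So A=k + 1 and B=k + 4, with C=1.
f must satisfy (k + 1)·f(k+1) − (k + 3)·f(k) = 1.
From deg A=1, deg B=1, deg C=0: d=2.
Solve for f: f(k) = k*(k + 3)/4 (degree 2 ≤ 2).
Certificate R = B(k−1)f/C = k*(k + 3)**2/4 gives s_k = 3*k*(k + 3)/(2*(k + 1)*(k + 2)).
Check: Δs_k = 6/(k**3 + 6*k**2 + 11*k + 6). ✓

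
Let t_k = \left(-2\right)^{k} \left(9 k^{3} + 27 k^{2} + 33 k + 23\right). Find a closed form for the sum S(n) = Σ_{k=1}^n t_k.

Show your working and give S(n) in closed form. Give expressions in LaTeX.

S(n) = 6 \left(-2\right)^{n} n^{3} + 24 \left(-2\right)^{n} n^{2} + 32 \left(-2\right)^{n} n + 20 \left(-2\right)^{n} - 20

Step 1: r(k) = 2*(-9*k**3 - 54*k**2 - 114*k - 92)/(9*k**3 + 27*k**2 + 33*k + 23).
So A=-2 and B=1, with C=k**3 + 3*k**2 + 11*k/3 + 23/9.
Key eq: (-2)·f(k+1) = (1)·f(k) + (k**3 + 3*k**2 + 11*k/3 + 23/9).
Bound: deg f ≤ 3.
Solve for f: f(k) = -(3*k**3 + 3*k**2 + k + 3)/9 (degree 3 ≤ 3).
So s_k = (B(k−1)f/C)·t_k = (-(3*k**3 + 3*k**2 + k + 3)/(9*k**3 + 27*k**2 + 33*k + 23))·t_k = (-2)**k*(-3*k**3 - 3*k**2 - k - 3).
s_(k+1) − s_k = (-2)**k*(9*k**3 + 27*k**2 + 33*k + 23) = t_k.
s_(n+1) = 2*(-2)**n*(3*n**3 + 12*n**2 + 16*n + 10) and s_(1) = 20, so S(n) = 6*(-2)**n*n**3 + 24*(-2)**n*n**2 + 32*(-2)**n*n + 20*(-2)**n - 20.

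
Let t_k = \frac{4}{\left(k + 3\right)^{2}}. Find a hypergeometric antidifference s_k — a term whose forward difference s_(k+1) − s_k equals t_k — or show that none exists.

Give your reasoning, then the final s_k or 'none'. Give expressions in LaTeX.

none (Gosper's algorithm certifies no s_k)

r(k) = (k + 3)**2/(k + 4)**2 after simplifying.
Normal form (A,B,C) = (k**2 + 6*k + 9, k**2 + 8*k + 16, 1).
Key eq: (k**2 + 6*k + 9)·f(k+1) = (k**2 + 6*k + 9)·f(k) + (1).
deg f ≤ 0 (via 2,2,0).
Write f(k) = c0. Then LHS − RHS = -1, requiring -1 = 0: contradictory. No certificate.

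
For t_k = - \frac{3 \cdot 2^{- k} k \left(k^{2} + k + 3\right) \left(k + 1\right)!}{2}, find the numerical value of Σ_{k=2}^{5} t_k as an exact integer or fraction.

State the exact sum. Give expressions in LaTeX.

The ratio is (k + 1)*(k + 2)*(k + (k + 1)**2 + 4)/(2*k*(k**2 + k + 3)).
Gosper form: A/B · C(k+1)/C(k) with A=k/2 + 1, B=1, C=k**3 + k**2 + 3*k.
f must satisfy (k/2 + 1)·f(k+1) − (1)·f(k) = k**3 + k**2 + 3*k.
Bound: deg f ≤ 2.
Match coefficients ⇒ f(k) = 2*(k**2 - k - 1).
R(k) = B(k−1)·f(k)/C(k) = 2*(k**2 - k - 1)/(k*(k**2 + k + 3)); s_k = R·t_k = 3*(-k**2 + k + 1)*factorial(k + 1)/2**k.
Δs = -3*k*(k**2 + k + 3)*factorial(k + 1)/(2*2**k), as required.
Sum = s_(6) − s_(2); s_(6) = -27405/4, s_(2) = -9/2 ⇒ -27387/4.

Σ = -27387/4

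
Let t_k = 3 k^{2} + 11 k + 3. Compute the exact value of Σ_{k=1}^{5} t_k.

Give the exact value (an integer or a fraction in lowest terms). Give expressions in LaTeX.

Σ = 345

t_(k+1)/t_k = (3*k**2 + 17*k + 17)/(3*k**2 + 11*k + 3).
Factor: A=1; B=1; C=k**2 + 11*k/3 + 1.
Set up (1)·f(k+1) − (1)·f(k) − (k**2 + 11*k/3 + 1) = 0.
From deg A=0, deg B=0, deg C=2: d=3.
Solving with deg f ≤ 3: f(k) = k*(k**2 + 4*k - 2)/3.
Certificate R = B(k−1)f/C = k*(k**2 + 4*k - 2)/(3*k**2 + 11*k + 3) gives s_k = k*(k**2 + 4*k - 2).
Verify: 3*k**2 + 11*k + 3 matches t_k.
Sum = s_(6) − s_(1); s_(6) = 348, s_(1) = 3 ⇒ 345.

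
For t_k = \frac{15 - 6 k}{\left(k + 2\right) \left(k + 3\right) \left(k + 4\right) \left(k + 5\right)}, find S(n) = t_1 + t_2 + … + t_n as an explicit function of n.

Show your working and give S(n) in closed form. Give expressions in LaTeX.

Step 1: r(k) = (k + 2)*(2*k - 3)/((k + 6)*(2*k - 5)).
Normal form (A,B,C) = (k + 2, k + 6, k - 5/2).
Key eq: (k + 2)·f(k+1) = (k + 5)·f(k) + (k - 5/2).
d = 3 from the (1,1,1) case.
A polynomial solution: f(k) = -k*(k**2 + 9*k + 50)/48.
R(k) = B(k−1)·f(k)/C(k) = -k*(k + 5)*(k**2 + 9*k + 50)/(24*(2*k - 5)); s_k = R·t_k = k*(k**2 + 9*k + 50)/(8*(k + 2)*(k + 3)*(k + 4)).
Verify: 3*(5 - 2*k)/(k**4 + 14*k**3 + 71*k**2 + 154*k + 120) matches t_k.
Evaluate: s_(n+1) = (n**3 + 12*n**2 + 71*n + 60)/(8*(n**3 + 12*n**2 + 47*n + 60)); subtract s_(1) = 1/8 ⇒ S(n) = 3*n/(n**3 + 12*n**2 + 47*n + 60).

S(n) = \frac{3 n}{n^{3} + 12 n^{2} + 47 n + 60}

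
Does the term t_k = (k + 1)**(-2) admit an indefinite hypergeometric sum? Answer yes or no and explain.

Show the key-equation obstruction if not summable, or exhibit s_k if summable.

The ratio is (k + 1)**2/(k + 2)**2.
So A=k**2 + 2*k + 1 and B=k**2 + 4*k + 4, with C=1.
Key eq: (k**2 + 2*k + 1)·f(k+1) = (k**2 + 2*k + 1)·f(k) + (1).
d = 0 from the (2,2,0) case.
f = c0 ⇒ A·f(k+1) − B(k−1)·f(k) − C = -1. The system {-1 = 0} is inconsistent; no antidifference.

No — the linear system for f has no solution.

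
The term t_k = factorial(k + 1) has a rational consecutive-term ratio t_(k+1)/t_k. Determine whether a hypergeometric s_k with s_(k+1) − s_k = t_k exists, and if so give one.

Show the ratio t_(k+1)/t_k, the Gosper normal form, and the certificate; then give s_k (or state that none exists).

r(k) = k + 2 after simplifying.
Factor: A=k + 2; B=1; C=1.
f must satisfy (k + 2)·f(k+1) − (1)·f(k) = 1.
Bound: deg f ≤ -1.
Bound -1 < 0, so the key equation has no polynomial solution.

none — t_k is not Gosper-summable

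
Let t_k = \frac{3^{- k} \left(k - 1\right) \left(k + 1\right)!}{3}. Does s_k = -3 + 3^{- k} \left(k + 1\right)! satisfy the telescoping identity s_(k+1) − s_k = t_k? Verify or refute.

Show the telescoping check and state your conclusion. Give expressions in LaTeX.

s_(k+1) = 3**(-k - 1)*factorial(k + 2) - 3
s_(k+1) − s_k = (k - 1)*factorial(k + 1)/(3*3**k)
(s_(k+1) − s_k) − t_k = 0

valid (s_(k+1) − s_k reduces to t_k)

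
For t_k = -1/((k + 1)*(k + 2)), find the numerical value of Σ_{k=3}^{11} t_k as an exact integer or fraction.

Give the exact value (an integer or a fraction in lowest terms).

Ratio r(k) = (k + 1)/(k + 3).
So A=k + 1 and B=k + 3, with C=1.
Need (k + 1)·f(k+1) − (k + 2)·f(k) = 1.
Bound: deg f ≤ 1.
A polynomial solution: f(k) = k.
So s_k = (B(k−1)f/C)·t_k = (k*(k + 2))·t_k = -k/(k + 1).
Check: Δs_k = -1/(k**2 + 3*k + 2). ✓
Σ_(k=3)^(11) t_k = s_(12) − s_(3) = -12/13 − (-3/4) = -9/52.

Σ = -9/52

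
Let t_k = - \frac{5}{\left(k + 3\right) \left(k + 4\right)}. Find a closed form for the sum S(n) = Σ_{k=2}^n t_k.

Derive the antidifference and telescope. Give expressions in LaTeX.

r(k) = (k + 3)/(k + 5) after simplifying.
Factor: A=k + 3; B=k + 5; C=1.
Set up (k + 3)·f(k+1) − (k + 4)·f(k) − (1) = 0.
Degrees (1,1,0) ⇒ d ≤ 1.
Match coefficients ⇒ f(k) = k/3.
R(k) = B(k−1)·f(k)/C(k) = k*(k + 4)/3; s_k = R·t_k = -5*k/(3*k + 9).
s_(k+1) − s_k = -5/(k**2 + 7*k + 12) = t_k.
Evaluate: s_(n+1) = 5*(-n - 1)/(3*(n + 4)); subtract s_(2) = -2/3 ⇒ S(n) = (1 - n)/(n + 4).

S(n) = \frac{1 - n}{n + 4}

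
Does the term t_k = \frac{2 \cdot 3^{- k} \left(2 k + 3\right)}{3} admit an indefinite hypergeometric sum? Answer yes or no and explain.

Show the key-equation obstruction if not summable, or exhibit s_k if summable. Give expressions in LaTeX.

Yes. s_k = 2 \cdot 3^{- k} \left(- k - 2\right).

Compute t_(k+1)/t_k: get (2*k + 5)/(3*(2*k + 3)).
So A=1/3 and B=1, with C=k + 3/2.
Need (1/3)·f(k+1) − (1)·f(k) = k + 3/2.
Degrees (0,0,1) ⇒ d ≤ 1.
Match coefficients ⇒ f(k) = -3*(k + 2)/2.
Then R = B(k−1)f/C = -3*(k + 2)/(2*k + 3), so s_k = R(k)·t_k = 2*(-k - 2)/3**k.
Verify: 2*(2*k + 3)/(3*3**k) matches t_k.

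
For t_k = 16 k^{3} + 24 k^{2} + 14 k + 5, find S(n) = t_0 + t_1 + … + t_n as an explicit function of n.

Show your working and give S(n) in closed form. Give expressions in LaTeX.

t_(k+1)/t_k = (16*k**3 + 72*k**2 + 110*k + 59)/(16*k**3 + 24*k**2 + 14*k + 5).
Gosper form: A/B · C(k+1)/C(k) with A=1, B=1, C=k**3 + 3*k**2/2 + 7*k/8 + 5/16.
Solve (1)·f(k+1) − (1)·f(k) = k**3 + 3*k**2/2 + 7*k/8 + 5/16.
Bound: deg f ≤ 4.
Coefficient equations give f(k) = k*(4*k**3 - k + 2)/16.
Get s_k = R·t_k = k*(4*k**3 - k + 2) with R(k) = B(k−1)f(k)/C(k) = k*(4*k**3 - k + 2)/(16*k**3 + 24*k**2 + 14*k + 5).
s_(k+1) − s_k = 16*k**3 + 24*k**2 + 14*k + 5 = t_k.
Telescope: S(n) = s_(n+1) − s_(0) = 4*n**4 + 16*n**3 + 23*n**2 + 16*n + 5 − (0) = 4*n**4 + 16*n**3 + 23*n**2 + 16*n + 5.

S(n) = 4 n^{4} + 16 n^{3} + 23 n^{2} + 16 n + 5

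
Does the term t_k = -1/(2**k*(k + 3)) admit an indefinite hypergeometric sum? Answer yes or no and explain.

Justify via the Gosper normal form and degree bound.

No. Not Gosper-summable.

t_(k+1)/t_k = (k + 3)/(2*(k + 4)).
A = k/2 + 3/2, B = k + 4, C = 1.
Need (k/2 + 3/2)·f(k+1) − (k + 3)·f(k) = 1.
deg f ≤ -1 (via 1,1,0).
Negative degree bound (-1): no f exists, t_k not Gosper-summable.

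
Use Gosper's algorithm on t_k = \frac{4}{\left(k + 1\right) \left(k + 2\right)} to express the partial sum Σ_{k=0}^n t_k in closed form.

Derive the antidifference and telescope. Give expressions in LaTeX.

The ratio is (k + 1)/(k + 3).
Take A(k)=k + 1, B(k)=k + 3, C(k)=1.
Solve (k + 1)·f(k+1) − (k + 2)·f(k) = 1.
d = 1 from the (1,1,0) case.
Solving with deg f ≤ 1: f(k) = k.
So s_k = (B(k−1)f/C)·t_k = (k*(k + 2))·t_k = 4*k/(k + 1).
Verify: 4/(k**2 + 3*k + 2) matches t_k.
Telescope: S(n) = s_(n+1) − s_(0) = 4*(n + 1)/(n + 2) − (0) = 4*(n + 1)/(n + 2).

S(n) = \frac{4 \left(n + 1\right)}{n + 2}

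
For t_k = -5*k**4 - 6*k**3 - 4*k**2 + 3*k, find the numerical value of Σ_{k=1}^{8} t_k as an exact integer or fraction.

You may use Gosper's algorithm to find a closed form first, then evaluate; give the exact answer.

Σ = -52344

Step 1: r(k) = (5*k**4 + 26*k**3 + 52*k**2 + 43*k + 12)/(k*(5*k**3 + 6*k**2 + 4*k - 3)).
So A=1 and B=1, with C=k**4 + 6*k**3/5 + 4*k**2/5 - 3*k/5.
Solve (1)·f(k+1) − (1)·f(k) = k**4 + 6*k**3/5 + 4*k**2/5 - 3*k/5.
deg f ≤ 5 (via 0,0,4).
A polynomial solution: f(k) = k*(k - 1)*(k**3 - 2)/5.
So s_k = (B(k−1)f/C)·t_k = ((k - 1)*(k**3 - 2)/(5*k**3 + 6*k**2 + 4*k - 3))·t_k = k*(-k**4 + k**3 + 2*k - 2).
Δs = k*(-5*k**3 - 6*k**2 - 4*k + 3), as required.
Sum = s_(9) − s_(1); s_(9) = -52344, s_(1) = 0 ⇒ -52344.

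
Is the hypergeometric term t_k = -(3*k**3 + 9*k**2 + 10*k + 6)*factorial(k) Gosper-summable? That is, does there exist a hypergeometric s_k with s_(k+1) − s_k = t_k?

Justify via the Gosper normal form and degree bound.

Yes. s_k = -(3*k**2 + 3*k - 2)*factorial(k).

The ratio is (3*k**4 + 21*k**3 + 55*k**2 + 65*k + 28)/(3*k**3 + 9*k**2 + 10*k + 6).
Normal form (A,B,C) = (k + 1, 1, k**3 + 3*k**2 + 10*k/3 + 2).
Set up (k + 1)·f(k+1) − (1)·f(k) − (k**3 + 3*k**2 + 10*k/3 + 2) = 0.
Bound: deg f ≤ 2.
Solving with deg f ≤ 2: f(k) = (3*k**2 + 3*k - 2)/3.
Certificate R = B(k−1)f/C = (3*k**2 + 3*k - 2)/(3*k**3 + 9*k**2 + 10*k + 6) gives s_k = -(3*k**2 + 3*k - 2)*factorial(k).
Δs = -(3*k**3 + 9*k**2 + 10*k + 6)*factorial(k), as required.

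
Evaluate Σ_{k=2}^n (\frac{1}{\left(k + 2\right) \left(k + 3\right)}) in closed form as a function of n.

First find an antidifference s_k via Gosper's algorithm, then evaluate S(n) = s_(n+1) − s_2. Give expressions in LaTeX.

S(n) = \frac{n - 1}{4 \left(n + 3\right)}

Step 1: r(k) = (k + 2)/(k + 4).
Gosper form: A/B · C(k+1)/C(k) with A=k + 2, B=k + 4, C=1.
f must satisfy (k + 2)·f(k+1) − (k + 3)·f(k) = 1.
Degrees (1,1,0) ⇒ d ≤ 1.
Solve for f: f(k) = k/2 (degree 1 ≤ 1).
Certificate R = B(k−1)f/C = k*(k + 3)/2 gives s_k = k/(2*(k + 2)).
Δs = 1/(k**2 + 5*k + 6), as required.
s_(n+1) = (n + 1)/(2*(n + 3)) and s_(2) = 1/4, so S(n) = (n - 1)/(4*(n + 3)).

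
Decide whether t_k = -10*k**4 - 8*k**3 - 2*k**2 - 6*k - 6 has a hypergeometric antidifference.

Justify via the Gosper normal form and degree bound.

Ratio r(k) = (5*k**4 + 24*k**3 + 43*k**2 + 37*k + 16)/(5*k**4 + 4*k**3 + k**2 + 3*k + 3).
Factor: A=1; B=1; C=k**4 + 4*k**3/5 + k**2/5 + 3*k/5 + 3/5.
Need (1)·f(k+1) − (1)·f(k) = k**4 + 4*k**3/5 + k**2/5 + 3*k/5 + 3/5.
Degrees (0,0,4) ⇒ d ≤ 5.
A polynomial solution: f(k) = k*(2*k**4 - 3*k**3 + 4*k + 3)/10.
R(k) = B(k−1)·f(k)/C(k) = k*(2*k**4 - 3*k**3 + 4*k + 3)/(2*(5*k**4 + 4*k**3 + k**2 + 3*k + 3)); s_k = R·t_k = k*(-2*k**4 + 3*k**3 - 4*k - 3).
Check: Δs_k = -10*k**4 - 8*k**3 - 2*k**2 - 6*k - 6. ✓

Yes. s_k = k*(-2*k**4 + 3*k**3 - 4*k - 3).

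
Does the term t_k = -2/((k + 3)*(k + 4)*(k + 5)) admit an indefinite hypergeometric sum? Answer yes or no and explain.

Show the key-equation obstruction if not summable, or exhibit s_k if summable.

Yes. s_k = k*(-k - 7)/(12*(k + 3)*(k + 4)).

t_(k+1)/t_k = (k + 3)/(k + 6).
Take A(k)=k + 3, B(k)=k + 6, C(k)=1.
Key eq: (k + 3)·f(k+1) = (k + 5)·f(k) + (1).
From deg A=1, deg B=1, deg C=0: d=2.
Coefficient equations give f(k) = k*(k + 7)/24.
Certificate R = B(k−1)f/C = k*(k + 5)*(k + 7)/24 gives s_k = k*(-k - 7)/(12*(k + 3)*(k + 4)).
Δs = -2/(k**3 + 12*k**2 + 47*k + 60), as required.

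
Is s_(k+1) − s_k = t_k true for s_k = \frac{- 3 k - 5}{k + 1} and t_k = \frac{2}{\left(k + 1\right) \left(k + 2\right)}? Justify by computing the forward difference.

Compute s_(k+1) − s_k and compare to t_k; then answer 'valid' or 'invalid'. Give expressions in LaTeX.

s_(k+1) = (-3*k - 8)/(k + 2)
s_(k+1) − s_k = 2/(k**2 + 3*k + 2)
(s_(k+1) − s_k) − t_k = 0

valid; difference matches t_k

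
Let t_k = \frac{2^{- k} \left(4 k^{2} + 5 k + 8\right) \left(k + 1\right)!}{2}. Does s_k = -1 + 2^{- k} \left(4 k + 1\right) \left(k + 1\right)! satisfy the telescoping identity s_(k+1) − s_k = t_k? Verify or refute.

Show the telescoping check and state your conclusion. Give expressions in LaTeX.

valid; difference matches t_k

s_(k+1) = 2**(-k - 1)*(4*k + 5)*factorial(k + 2) - 1
s_(k+1) − s_k = (4*k**2 + 5*k + 8)*factorial(k + 1)/(2*2**k)
(s_(k+1) − s_k) − t_k = 0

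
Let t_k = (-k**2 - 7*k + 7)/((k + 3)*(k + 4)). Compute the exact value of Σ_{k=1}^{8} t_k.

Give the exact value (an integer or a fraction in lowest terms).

Σ = -29/6

Ratio r(k) = (k + 3)*(7*k + (k + 1)**2)/((k + 5)*(k**2 + 7*k - 7)).
Take A(k)=k + 3, B(k)=k + 5, C(k)=k**2 + 7*k - 7.
Set up (k + 3)·f(k+1) − (k + 4)·f(k) − (k**2 + 7*k - 7) = 0.
d = 2 from the (1,1,2) case.
Solving with deg f ≤ 2: f(k) = k*(3*k - 10)/3.
Get s_k = R·t_k = k*(10 - 3*k)/(3*(k + 3)) with R(k) = B(k−1)f(k)/C(k) = k*(k + 4)*(3*k - 10)/(3*(k**2 + 7*k - 7)).
Check: Δs_k = (-k**2 - 7*k + 7)/(k**2 + 7*k + 12). ✓
Σ_(k=1)^(8) t_k = s_(9) − s_(1) = -17/4 − (7/12) = -29/6.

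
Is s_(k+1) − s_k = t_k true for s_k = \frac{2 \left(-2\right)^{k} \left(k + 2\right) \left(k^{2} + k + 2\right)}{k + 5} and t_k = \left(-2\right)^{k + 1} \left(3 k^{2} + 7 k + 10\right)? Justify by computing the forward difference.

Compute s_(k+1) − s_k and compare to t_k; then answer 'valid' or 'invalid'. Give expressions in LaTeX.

Invalid: residual \frac{6 \left(-2\right)^{k} \left(3 k^{3} + 23 k^{2} + 46 k + 52\right)}{k^{2} + 11 k + 30} ≠ 0.

s_(k+1) = -(-2)**(k + 2)*(k + 3)*(k + (k + 1)**2 + 3)/(k + 6)
s_(k+1) − s_k = (-2)**(k + 1)*(3*k**4 + 31*k**3 + 108*k**2 + 182*k + 144)/(k**2 + 11*k + 30)
(s_(k+1) − s_k) − t_k = 6*(-2)**k*(3*k**3 + 23*k**2 + 46*k + 52)/(k**2 + 11*k + 30)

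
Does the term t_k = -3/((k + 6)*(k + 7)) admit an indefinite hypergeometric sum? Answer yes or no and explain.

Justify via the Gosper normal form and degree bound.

t_(k+1)/t_k = (k + 6)/(k + 8).
Normal form (A,B,C) = (k + 6, k + 8, 1).
Need (k + 6)·f(k+1) − (k + 7)·f(k) = 1.
d = 1 from the (1,1,0) case.
Solve for f: f(k) = k/6 (degree 1 ≤ 1).
R(k) = B(k−1)·f(k)/C(k) = k*(k + 7)/6; s_k = R·t_k = -k/(2*k + 12).
Verify: -3/(k**2 + 13*k + 42) matches t_k.

Yes. s_k = -k/(2*k + 12).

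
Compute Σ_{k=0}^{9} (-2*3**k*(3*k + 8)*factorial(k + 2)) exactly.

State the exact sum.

Step 1: r(k) = 3*(k + 3)*(3*k + 11)/(3*k + 8).
Take A(k)=3*k + 9, B(k)=1, C(k)=k + 8/3.
Need (3*k + 9)·f(k+1) − (1)·f(k) = k + 8/3.
deg f ≤ 0 (via 1,0,1).
Solve for f: f(k) = 1/3 (degree 0 ≤ 0).
So s_k = (B(k−1)f/C)·t_k = (1/(3*k + 8))·t_k = -2*3**k*factorial(k + 2).
Verify: -2*3**k*(3*k + 8)*factorial(k + 2) matches t_k.
Sum = s_(10) − s_(0); s_(10) = -56569130956800, s_(0) = -4 ⇒ -56569130956796.

Σ = -56569130956796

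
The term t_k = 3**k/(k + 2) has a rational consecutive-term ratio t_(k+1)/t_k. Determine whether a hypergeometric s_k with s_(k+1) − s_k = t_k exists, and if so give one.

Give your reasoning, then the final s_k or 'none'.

not Gosper-summable; s_k does not exist

The ratio is 3*(k + 2)/(k + 3).
So A=3*k + 6 and B=k + 3, with C=1.
f must satisfy (3*k + 6)·f(k+1) − (k + 2)·f(k) = 1.
deg f ≤ -1 (via 1,1,0).
Bound -1 < 0, so the key equation has no polynomial solution.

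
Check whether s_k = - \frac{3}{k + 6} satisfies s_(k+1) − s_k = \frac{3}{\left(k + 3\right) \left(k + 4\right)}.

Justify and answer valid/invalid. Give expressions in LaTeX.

s_(k+1) = -3/(k + 7)
s_(k+1) − s_k = 3/((k + 6)*(k + 7))
(s_(k+1) − s_k) − t_k = 18*(-k - 5)/(k**4 + 20*k**3 + 145*k**2 + 450*k + 504)

Invalid: residual \frac{18 \left(- k - 5\right)}{k^{4} + 20 k^{3} + 145 k^{2} + 450 k + 504} ≠ 0.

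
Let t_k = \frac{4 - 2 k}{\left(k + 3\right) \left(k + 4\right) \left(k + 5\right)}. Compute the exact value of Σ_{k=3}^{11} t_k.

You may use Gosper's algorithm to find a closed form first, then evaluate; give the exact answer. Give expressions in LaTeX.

Σ = -1/16

Compute t_(k+1)/t_k: get (k - 1)*(k + 3)/((k - 2)*(k + 6)).
Normal form (A,B,C) = (k + 3, k + 6, k - 2).
Key eq: (k + 3)·f(k+1) = (k + 5)·f(k) + (k - 2).
From deg A=1, deg B=1, deg C=1: d=2.
Match coefficients ⇒ f(k) = k*(k - 17)/24.
R(k) = B(k−1)·f(k)/C(k) = k*(k - 17)*(k + 5)/(24*(k - 2)); s_k = R·t_k = -k*(k - 17)/(12*(k + 3)*(k + 4)).
Δs = 2*(2 - k)/(k**3 + 12*k**2 + 47*k + 60), as required.
Evaluate s at k=12 and k=3: 1/48 and 1/12; difference -1/16.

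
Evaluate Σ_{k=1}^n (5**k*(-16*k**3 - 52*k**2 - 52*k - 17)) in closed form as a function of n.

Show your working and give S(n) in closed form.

t_(k+1)/t_k = 5*(16*k**3 + 100*k**2 + 204*k + 137)/(16*k**3 + 52*k**2 + 52*k + 17).
Factor: A=5; B=1; C=k**3 + 13*k**2/4 + 13*k/4 + 17/16.
Key eq: (5)·f(k+1) = (1)·f(k) + (k**3 + 13*k**2/4 + 13*k/4 + 17/16).
Bound: deg f ≤ 3.
Match coefficients ⇒ f(k) = (4*k**3 - 2*k**2 + 3*k - 2)/16.
So s_k = (B(k−1)f/C)·t_k = ((4*k**3 - 2*k**2 + 3*k - 2)/(16*k**3 + 52*k**2 + 52*k + 17))·t_k = 5**k*(-4*k**3 + 2*k**2 - 3*k + 2).
Verify: 5**k*(-16*k**3 - 52*k**2 - 52*k - 17) matches t_k.
Evaluate: s_(n+1) = 5**(n + 1)*(-4*n**3 - 10*n**2 - 11*n - 3); subtract s_(1) = -15 ⇒ S(n) = -20*5**n*n**3 - 50*5**n*n**2 - 55*5**n*n - 15*5**n + 15.

S(n) = -20*5**n*n**3 - 50*5**n*n**2 - 55*5**n*n - 15*5**n + 15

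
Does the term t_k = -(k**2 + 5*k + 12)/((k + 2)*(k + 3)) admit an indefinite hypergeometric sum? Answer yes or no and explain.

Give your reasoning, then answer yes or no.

Yes. s_k = k*(-k - 5)/(k + 2).

t_(k+1)/t_k = (k + 2)*(5*k + (k + 1)**2 + 17)/((k + 4)*(k**2 + 5*k + 12)).
A = k + 2, B = k + 4, C = k**2 + 5*k + 12.
Solve (k + 2)·f(k+1) − (k + 3)·f(k) = k**2 + 5*k + 12.
Bound: deg f ≤ 2.
Coefficient equations give f(k) = k*(k + 5).
So s_k = (B(k−1)f/C)·t_k = (k*(k + 3)*(k + 5)/(k**2 + 5*k + 12))·t_k = k*(-k - 5)/(k + 2).
s_(k+1) − s_k = (-k**2 - 5*k - 12)/(k**2 + 5*k + 6) = t_k.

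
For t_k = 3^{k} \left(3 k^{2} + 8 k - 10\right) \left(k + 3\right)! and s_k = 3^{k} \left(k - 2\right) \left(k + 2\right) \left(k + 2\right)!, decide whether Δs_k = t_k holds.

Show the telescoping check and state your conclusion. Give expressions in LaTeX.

s_(k+1) = 3**(k + 1)*(k - 1)*(k + 3)*factorial(k + 3)
s_(k+1) − s_k = 3**k*(3*k**3 + 14*k**2 + 9*k - 23)*factorial(k + 2)
(s_(k+1) − s_k) − t_k = -3**k*(3*k**2 + 5*k - 7)*factorial(k + 2)

Invalid: residual - 3^{k} \left(3 k^{2} + 5 k - 7\right) \left(k + 2\right)! ≠ 0.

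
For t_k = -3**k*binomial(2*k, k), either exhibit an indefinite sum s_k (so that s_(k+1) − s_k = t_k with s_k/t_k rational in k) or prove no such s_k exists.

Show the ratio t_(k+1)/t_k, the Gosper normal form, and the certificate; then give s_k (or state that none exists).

none — t_k is not Gosper-summable

r(k) = 6*(2*k + 1)/(k + 1) after simplifying.
Normal form (A,B,C) = (12*k + 6, k + 1, 1).
f must satisfy (12*k + 6)·f(k+1) − (k)·f(k) = 1.
d = -1 from the (1,1,0) case.
deg f ≤ -1 is impossible — no certificate.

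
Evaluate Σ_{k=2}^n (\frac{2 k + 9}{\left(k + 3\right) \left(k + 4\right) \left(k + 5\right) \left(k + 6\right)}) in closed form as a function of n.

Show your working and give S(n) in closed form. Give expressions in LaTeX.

S(n) = \frac{n^{2} + 10 n - 11}{35 \left(n^{2} + 10 n + 24\right)}

Step 1: r(k) = (k + 3)*(2*k + 11)/((k + 7)*(2*k + 9)).
So A=k + 3 and B=k + 7, with C=k + 9/2.
Need (k + 3)·f(k+1) − (k + 6)·f(k) = k + 9/2.
Degrees (1,1,1) ⇒ d ≤ 3.
Match coefficients ⇒ f(k) = k*(k + 4)*(k + 8)/30.
R(k) = B(k−1)·f(k)/C(k) = k*(k + 4)*(k + 6)*(k + 8)/(15*(2*k + 9)); s_k = R·t_k = k*(k + 8)/(15*(k**2 + 8*k + 15)).
Verify: (2*k + 9)/(k**4 + 18*k**3 + 119*k**2 + 342*k + 360) matches t_k.
s_(n+1) = (n**2 + 10*n + 9)/(15*(n**2 + 10*n + 24)) and s_(2) = 4/105, so S(n) = (n**2 + 10*n - 11)/(35*(n**2 + 10*n + 24)).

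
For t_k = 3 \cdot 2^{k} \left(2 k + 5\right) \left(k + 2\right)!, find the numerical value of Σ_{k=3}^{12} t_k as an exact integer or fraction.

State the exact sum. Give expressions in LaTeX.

Σ = 32137405267965120

Compute t_(k+1)/t_k: get 2*(k + 3)*(2*k + 7)/(2*k + 5).
Normal form (A,B,C) = (2*k + 6, 1, k + 5/2).
Key eq: (2*k + 6)·f(k+1) = (1)·f(k) + (k + 5/2).
deg f ≤ 0 (via 1,0,1).
Coefficient equations give f(k) = 1/2.
Certificate R = B(k−1)f/C = 1/(2*k + 5) gives s_k = 3*2**k*factorial(k + 2).
Check: Δs_k = 3*2**k*(2*k + 5)*factorial(k + 2). ✓
Telescoping: Σ = s_(13) − s_(3) = 32137405267968000 − (2880) = 32137405267965120.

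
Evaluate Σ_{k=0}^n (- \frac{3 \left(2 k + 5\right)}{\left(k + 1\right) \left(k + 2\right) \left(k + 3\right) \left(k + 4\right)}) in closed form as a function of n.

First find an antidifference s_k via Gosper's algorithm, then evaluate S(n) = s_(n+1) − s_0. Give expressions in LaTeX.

S(n) = \frac{- n^{2} - 6 n - 5}{n^{2} + 6 n + 8}

t_(k+1)/t_k = (k + 1)*(2*k + 7)/((k + 5)*(2*k + 5)).
So A=k + 1 and B=k + 5, with C=k + 5/2.
f must satisfy (k + 1)·f(k+1) − (k + 4)·f(k) = k + 5/2.
deg f ≤ 3 (via 1,1,1).
A polynomial solution: f(k) = k*(k + 2)*(k + 4)/6.
Then R = B(k−1)f/C = k*(k + 2)*(k + 4)**2/(3*(2*k + 5)), so s_k = R(k)·t_k = k*(-k - 4)/(k**2 + 4*k + 3).
Check: Δs_k = 3*(-2*k - 5)/(k**4 + 10*k**3 + 35*k**2 + 50*k + 24). ✓
Evaluate: s_(n+1) = (-n**2 - 6*n - 5)/(n**2 + 6*n + 8); subtract s_(0) = 0 ⇒ S(n) = (-n**2 - 6*n - 5)/(n**2 + 6*n + 8).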